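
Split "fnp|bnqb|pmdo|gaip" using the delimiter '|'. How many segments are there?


Input string: 'fnp|bnqb|pmdo|gaip'
Delimiter: '|'
Split result: 'fnp', 'bnqb', 'pmdo', 'gaip'
Number of parts: 4


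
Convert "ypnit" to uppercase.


Input string: 'ypnit'
Operation: convert each letter to uppercase
Mapping: 'y'->'Y', 'p'->'P', 'n'->'N', 'i'->'I', 't'->'T'
Result: YPNIT


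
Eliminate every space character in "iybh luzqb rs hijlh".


Input string: 'iybh luzqb rs hijlh'
Operation: remove all spaces
Words: 'iybh', 'luzqb', 'rs', 'hijlh'
Join without spaces: iybhluzqbrshijlh


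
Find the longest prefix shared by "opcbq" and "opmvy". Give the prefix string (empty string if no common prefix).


String 1: 'opcbq'
String 2: 'opmvy'
Compare position by position:
pos 0: 'o' vs 'o' match
pos 1: 'p' vs 'p' match
pos 2: 'c' vs 'm' differ -> stop
Longest common prefix: "op" (length 2)


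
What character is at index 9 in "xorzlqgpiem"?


Input string: 'xorzlqgpiem'
Operation: get character at index 9
Index mapping: s[0]='x', s[1]='o', s[2]='r', s[3]='z', s[4]='l', s[5]='q', s[6]='g', s[7]='p', s[8]='i', s[9]='e'
Result: 'e'


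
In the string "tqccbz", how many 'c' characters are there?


Input string: 'tqccbz'
Target character: 'c'
Scan each position: s[2]='c', s[3]='c'
Matches found at indices: 2, 3
Total: 2


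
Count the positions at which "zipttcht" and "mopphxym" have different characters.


String 1: 'zipttcht'
String 2: 'mopphxym'
Compare each position: pos 0: 'z'!='m', pos 1: 'i'!='o', pos 2: 'p'=='p', pos 3: 't'!='p', pos 4: 't'!='h', pos 5: 'c'!='x', pos 6: 'h'!='y', pos 7: 't'!='m'
Differing positions: 7
Hamming distance: 7


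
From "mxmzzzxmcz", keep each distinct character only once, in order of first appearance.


Input: 'mxmzzzxmcz'
Operation: keep first occurrence of each character
Scan: s[0]='m' new -> keep; s[1]='x' new -> keep; s[2]='m' seen -> skip; s[3]='z' new -> keep; s[4]='z' seen -> skip; s[5]='z' seen -> skip; s[6]='x' seen -> skip; s[7]='m' seen -> skip; s[8]='c' new -> keep; s[9]='z' seen -> skip
Result: mxzc


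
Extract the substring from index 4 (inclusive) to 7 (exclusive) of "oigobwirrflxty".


Input string: 'oigobwirrflxty'
Operation: slice [4:7]
Extract characters: s[4]='b', s[5]='w', s[6]='i'
Result: bwi


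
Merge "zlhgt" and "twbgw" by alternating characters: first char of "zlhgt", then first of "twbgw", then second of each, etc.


String 1: 'zlhgt'
String 2: 'twbgw'
Operation: alternate characters
Pairs: 'z'+'t', 'l'+'w', 'h'+'b', 'g'+'g', 't'+'w'
Result: ztlwhbggtw


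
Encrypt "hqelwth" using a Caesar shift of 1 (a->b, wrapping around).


Input: 'hqelwth', shift = 1
Operation: for each letter, (position + 1) mod 26
Mapping: 'h'(7+1=8)->'i', 'q'(16+1=17)->'r', 'e'(4+1=5)->'f', 'l'(11+1=12)->'m', 'w'(22+1=23)->'x', 't'(19+1=20)->'u', 'h'(7+1=8)->'i'
Result: irfmxui


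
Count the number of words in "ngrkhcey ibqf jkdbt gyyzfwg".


Input string: 'ngrkhcey ibqf jkdbt gyyzfwg'
Operation: split by spaces
Words found: 'ngrkhcey', 'ibqf', 'jkdbt', 'gyyzfwg'
Word count: 4


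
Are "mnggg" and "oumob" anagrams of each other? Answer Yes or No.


String 1: 'mnggg' -> sorted: 'gggmn'
String 2: 'oumob' -> sorted: 'bmoou'
Compare sorted forms: 'gggmn' != 'bmoou'
Anagram: No


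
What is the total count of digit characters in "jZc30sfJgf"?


Input string: 'jZc30sfJgf'
Operation: count digit characters (0-9)
Scan: 'j', 'Z', 'c', '3'(digit), '0'(digit), 's', 'f', 'J', 'g', 'f'
Digits found: 2
Result: 2


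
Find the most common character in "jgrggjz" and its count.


Input: 'jgrggjz'
Operation: tally each character
Counts: 'g':3, 'j':2, 'r':1, 'z':1
Maximum: 'g' appears 3 times


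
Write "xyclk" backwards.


Input string: 'xyclk'
Operation: reverse character order
Original order: 'x' -> 'y' -> 'c' -> 'l' -> 'k'
Reversed order: 'k' -> 'l' -> 'c' -> 'y' -> 'x'
Result: klcyx


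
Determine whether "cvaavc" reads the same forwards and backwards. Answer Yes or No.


Input string: 'cvaavc'
Reversed: 'cvaavc'
Compare pairs: s[0]='c' vs s[5]='c' (match), s[1]='v' vs s[4]='v' (match), s[2]='a' vs s[3]='a' (match)
Palindrome: Yes


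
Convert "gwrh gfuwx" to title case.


Input string: 'gwrh gfuwx'
Operation: capitalize first letter of each word
Word transformations: 'gwrh'->'Gwrh', 'gfuwx'->'Gfuwx'
Result: Gwrh Gfuwx


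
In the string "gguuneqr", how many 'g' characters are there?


Input string: 'gguuneqr'
Target character: 'g'
Scan each position: s[0]='g', s[1]='g'
Matches found at indices: 0, 1
Total: 2


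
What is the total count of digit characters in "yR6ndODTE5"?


Input string: 'yR6ndODTE5'
Operation: count digit characters (0-9)
Scan: 'y', 'R', '6'(digit), 'n', 'd', 'O', 'D', 'T', 'E', '5'(digit)
Digits found: 2
Result: 2


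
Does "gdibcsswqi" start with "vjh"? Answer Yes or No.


Input string: 'gdibcsswqi'
Prefix to check: 'vjh'
First 3 characters of input: 'gdi'
Match: False
Result: No


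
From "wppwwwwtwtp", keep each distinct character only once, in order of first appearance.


Input: 'wppwwwwtwtp'
Operation: keep first occurrence of each character
Scan: s[0]='w' new -> keep; s[1]='p' new -> keep; s[2]='p' seen -> skip; s[3]='w' seen -> skip; s[4]='w' seen -> skip; s[5]='w' seen -> skip; s[6]='w' seen -> skip; s[7]='t' new -> keep; s[8]='w' seen -> skip; s[9]='t' seen -> skip; s[10]='p' seen -> skip
Result: wpt


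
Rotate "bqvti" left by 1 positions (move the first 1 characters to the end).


Input: 'bqvti', shift = 1
Operation: split at index 1 and swap parts
Front part s[0:1] = 'b'
Back part s[1:] = 'qvti'
Rotated = back + front = 'qvti' + 'b'
Result: qvtib


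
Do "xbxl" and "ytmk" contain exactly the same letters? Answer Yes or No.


String 1: 'xbxl' -> sorted: 'blxx'
String 2: 'ytmk' -> sorted: 'kmty'
Compare sorted forms: 'blxx' != 'kmty'
Anagram: No


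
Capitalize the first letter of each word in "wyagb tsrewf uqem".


Input string: 'wyagb tsrewf uqem'
Operation: capitalize first letter of each word
Word transformations: 'wyagb'->'Wyagb', 'tsrewf'->'Tsrewf', 'uqem'->'Uqem'
Result: Wyagb Tsrewf Uqem


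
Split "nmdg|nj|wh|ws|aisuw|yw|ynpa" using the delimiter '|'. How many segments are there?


Input string: 'nmdg|nj|wh|ws|aisuw|yw|ynpa'
Delimiter: '|'
Split result: 'nmdg', 'nj', 'wh', 'ws', 'aisuw', 'yw', 'ynpa'
Number of parts: 7


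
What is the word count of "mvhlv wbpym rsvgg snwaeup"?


Input string: 'mvhlv wbpym rsvgg snwaeup'
Operation: split by spaces
Words found: 'mvhlv', 'wbpym', 'rsvgg', 'snwaeup'
Word count: 4


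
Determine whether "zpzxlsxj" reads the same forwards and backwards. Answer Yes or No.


Input string: 'zpzxlsxj'
Reversed: 'jxslxzpz'
Compare pairs: s[0]='z' vs s[7]='j' (mismatch), s[1]='p' vs s[6]='x' (mismatch), s[2]='z' vs s[5]='s' (mismatch), s[3]='x' vs s[4]='l' (mismatch)
Palindrome: No


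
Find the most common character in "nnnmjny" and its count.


Input: 'nnnmjny'
Operation: tally each character
Counts: 'j':1, 'm':1, 'n':4, 'y':1
Maximum: 'n' appears 4 times


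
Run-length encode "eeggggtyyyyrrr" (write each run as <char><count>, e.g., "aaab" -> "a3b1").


Input: 'eeggggtyyyyrrr'
Operation: identify consecutive runs
Runs: 'ee' -> e2, 'gggg' -> g4, 't' -> t1, 'yyyy' -> y4, 'rrr' -> r3
Encoded: e2g4t1y4r3


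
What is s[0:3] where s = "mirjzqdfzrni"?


Input string: 'mirjzqdfzrni'
Operation: slice [0:3]
Extract characters: s[0]='m', s[1]='i', s[2]='r'
Result: mir


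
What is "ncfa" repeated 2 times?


Input string: 'ncfa'
Operation: repeat 2 times
Concatenation: 'ncfa' + 'ncfa'
Result: ncfancfa


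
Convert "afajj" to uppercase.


Input string: 'afajj'
Operation: convert each letter to uppercase
Mapping: 'a'->'A', 'f'->'F', 'a'->'A', 'j'->'J', 'j'->'J'
Result: AFAJJ


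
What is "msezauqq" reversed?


Input string: 'msezauqq'
Operation: reverse character order
Original order: 'm' -> 's' -> 'e' -> 'z' -> 'a' -> 'u' -> 'q' -> 'q'
Reversed order: 'q' -> 'q' -> 'u' -> 'a' -> 'z' -> 'e' -> 's' -> 'm'
Result: qquazesm


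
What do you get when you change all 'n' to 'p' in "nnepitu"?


Input string: 'nnepitu'
Operation: replace 'n' with 'p'
Positions of 'n': 0, 1
After replacement: ppepitu


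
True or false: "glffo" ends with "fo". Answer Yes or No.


Input string: 'glffo'
Suffix to check: 'fo'
Last 2 characters of input: 'fo'
Match: True
Result: Yes


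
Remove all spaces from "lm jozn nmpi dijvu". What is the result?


Input string: 'lm jozn nmpi dijvu'
Operation: remove all spaces
Words: 'lm', 'jozn', 'nmpi', 'dijvu'
Join without spaces: lmjoznnmpidijvu


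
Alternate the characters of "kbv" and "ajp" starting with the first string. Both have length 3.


String 1: 'kbv'
String 2: 'ajp'
Operation: alternate characters
Pairs: 'k'+'a', 'b'+'j', 'v'+'p'
Result: kabjvp


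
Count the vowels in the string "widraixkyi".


Input string: 'widraixkyi'
Operation: count vowels (a, e, i, o, u)
Scan: s[0]='w', s[1]='i' (vowel), s[2]='d', s[3]='r', s[4]='a' (vowel), s[5]='i' (vowel), s[6]='x', s[7]='k', s[8]='y', s[9]='i' (vowel)
Vowels found: 4
Result: 4


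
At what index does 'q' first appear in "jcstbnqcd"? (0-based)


Input string: 'jcstbnqcd'
Target: 'q'
Scanning left to right: s[0]='j', s[1]='c', s[2]='s', s[3]='t', s[4]='b', s[5]='n', s[6]='q'
First match at index: 6


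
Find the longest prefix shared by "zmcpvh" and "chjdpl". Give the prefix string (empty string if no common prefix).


String 1: 'zmcpvh'
String 2: 'chjdpl'
Compare position by position:
pos 0: 'z' vs 'c' differ -> stop
Longest common prefix: "" (length 0)


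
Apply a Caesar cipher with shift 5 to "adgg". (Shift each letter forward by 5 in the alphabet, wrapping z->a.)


Input: 'adgg', shift = 5
Operation: for each letter, (position + 5) mod 26
Mapping: 'a'(0+5=5)->'f', 'd'(3+5=8)->'i', 'g'(6+5=11)->'l', 'g'(6+5=11)->'l'
Result: fill


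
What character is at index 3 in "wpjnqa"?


Input string: 'wpjnqa'
Operation: get character at index 3
Index mapping: s[0]='w', s[1]='p', s[2]='j', s[3]='n'
Result: 'n'


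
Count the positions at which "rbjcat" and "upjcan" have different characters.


String 1: 'rbjcat'
String 2: 'upjcan'
Compare each position: pos 0: 'r'!='u', pos 1: 'b'!='p', pos 2: 'j'=='j', pos 3: 'c'=='c', pos 4: 'a'=='a', pos 5: 't'!='n'
Differing positions: 3
Hamming distance: 3


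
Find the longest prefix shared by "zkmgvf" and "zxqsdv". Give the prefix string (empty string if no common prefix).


String 1: 'zkmgvf'
String 2: 'zxqsdv'
Compare position by position:
pos 0: 'z' vs 'z' match
pos 1: 'k' vs 'x' differ -> stop
Longest common prefix: "z" (length 1)


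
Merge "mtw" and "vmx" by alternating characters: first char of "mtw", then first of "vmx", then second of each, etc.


String 1: 'mtw'
String 2: 'vmx'
Operation: alternate characters
Pairs: 'm'+'v', 't'+'m', 'w'+'x'
Result: mvtmwx


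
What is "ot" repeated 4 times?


Input string: 'ot'
Operation: repeat 4 times
Concatenation: 'ot' + 'ot' + 'ot' + 'ot'
Result: otototot


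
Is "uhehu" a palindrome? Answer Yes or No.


Input string: 'uhehu'
Reversed: 'uhehu'
Compare pairs: s[0]='u' vs s[4]='u' (match), s[1]='h' vs s[3]='h' (match)
Palindrome: Yes


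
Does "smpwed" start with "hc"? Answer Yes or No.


Input string: 'smpwed'
Prefix to check: 'hc'
First 2 characters of input: 'sm'
Match: False
Result: No


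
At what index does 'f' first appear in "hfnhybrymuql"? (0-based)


Input string: 'hfnhybrymuql'
Target: 'f'
Scanning left to right: s[0]='h', s[1]='f'
First match at index: 1


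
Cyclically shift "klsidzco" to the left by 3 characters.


Input: 'klsidzco', shift = 3
Operation: split at index 3 and swap parts
Front part s[0:3] = 'kls'
Back part s[3:] = 'idzco'
Rotated = back + front = 'idzco' + 'kls'
Result: idzcokls


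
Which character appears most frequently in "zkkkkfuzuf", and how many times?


Input: 'zkkkkfuzuf'
Operation: tally each character
Counts: 'f':2, 'k':4, 'u':2, 'z':2
Maximum: 'k' appears 4 times


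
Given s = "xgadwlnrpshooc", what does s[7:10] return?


Input string: 'xgadwlnrpshooc'
Operation: slice [7:10]
Extract characters: s[7]='r', s[8]='p', s[9]='s'
Result: rps


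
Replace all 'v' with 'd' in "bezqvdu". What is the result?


Input string: 'bezqvdu'
Operation: replace 'v' with 'd'
Positions of 'v': 4
After replacement: bezqddu


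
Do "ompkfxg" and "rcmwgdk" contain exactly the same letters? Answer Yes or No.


String 1: 'ompkfxg' -> sorted: 'fgkmopx'
String 2: 'rcmwgdk' -> sorted: 'cdgkmrw'
Compare sorted forms: 'fgkmopx' != 'cdgkmrw'
Anagram: No


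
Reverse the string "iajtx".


Input string: 'iajtx'
Operation: reverse character order
Original order: 'i' -> 'a' -> 'j' -> 't' -> 'x'
Reversed order: 'x' -> 't' -> 'j' -> 'a' -> 'i'
Result: xtjai


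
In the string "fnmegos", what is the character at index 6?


Input string: 'fnmegos'
Operation: get character at index 6
Index mapping: s[0]='f', s[1]='n', s[2]='m', s[3]='e', s[4]='g', s[5]='o', s[6]='s'
Result: 's'


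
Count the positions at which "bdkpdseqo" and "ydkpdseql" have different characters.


String 1: 'bdkpdseqo'
String 2: 'ydkpdseql'
Compare each position: pos 0: 'b'!='y', pos 1: 'd'=='d', pos 2: 'k'=='k', pos 3: 'p'=='p', pos 4: 'd'=='d', pos 5: 's'=='s', pos 6: 'e'=='e', pos 7: 'q'=='q', pos 8: 'o'!='l'
Differing positions: 2
Hamming distance: 2


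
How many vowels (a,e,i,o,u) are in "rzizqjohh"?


Input string: 'rzizqjohh'
Operation: count vowels (a, e, i, o, u)
Scan: s[0]='r', s[1]='z', s[2]='i' (vowel), s[3]='z', s[4]='q', s[5]='j', s[6]='o' (vowel), s[7]='h', s[8]='h'
Vowels found: 2
Result: 2


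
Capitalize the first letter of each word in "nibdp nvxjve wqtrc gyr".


Input string: 'nibdp nvxjve wqtrc gyr'
Operation: capitalize first letter of each word
Word transformations: 'nibdp'->'Nibdp', 'nvxjve'->'Nvxjve', 'wqtrc'->'Wqtrc', 'gyr'->'Gyr'
Result: Nibdp Nvxjve Wqtrc Gyr


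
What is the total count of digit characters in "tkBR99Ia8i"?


Input string: 'tkBR99Ia8i'
Operation: count digit characters (0-9)
Scan: 't', 'k', 'B', 'R', '9'(digit), '9'(digit), 'I', 'a', '8'(digit), 'i'
Digits found: 3
Result: 3


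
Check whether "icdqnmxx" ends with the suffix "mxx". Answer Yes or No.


Input string: 'icdqnmxx'
Suffix to check: 'mxx'
Last 3 characters of input: 'mxx'
Match: True
Result: Yes


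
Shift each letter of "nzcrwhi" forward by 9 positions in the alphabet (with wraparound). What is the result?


Input: 'nzcrwhi', shift = 9
Operation: for each letter, (position + 9) mod 26
Mapping: 'n'(13+9=22)->'w', 'z'(25+9=34, 34 mod 26=8)->'i', 'c'(2+9=11)->'l', 'r'(17+9=26, 26 mod 26=0)->'a', 'w'(22+9=31, 31 mod 26=5)->'f', 'h'(7+9=16)->'q', 'i'(8+9=17)->'r'
Result: wilafqr


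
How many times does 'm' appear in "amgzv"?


Input string: 'amgzv'
Target character: 'm'
Scan each position: s[1]='m'
Matches found at indices: 1
Total: 1


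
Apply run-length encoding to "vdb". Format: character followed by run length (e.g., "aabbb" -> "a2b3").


Input: 'vdb'
Operation: identify consecutive runs
Runs: 'v' -> v1, 'd' -> d1, 'b' -> b1
Encoded: v1d1b1


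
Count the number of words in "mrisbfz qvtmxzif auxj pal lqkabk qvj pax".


Input string: 'mrisbfz qvtmxzif auxj pal lqkabk qvj pax'
Operation: split by spaces
Words found: 'mrisbfz', 'qvtmxzif', 'auxj', 'pal', 'lqkabk', 'qvj', 'pax'
Word count: 7


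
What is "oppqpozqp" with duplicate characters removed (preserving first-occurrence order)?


Input: 'oppqpozqp'
Operation: keep first occurrence of each character
Scan: s[0]='o' new -> keep; s[1]='p' new -> keep; s[2]='p' seen -> skip; s[3]='q' new -> keep; s[4]='p' seen -> skip; s[5]='o' seen -> skip; s[6]='z' new -> keep; s[7]='q' seen -> skip; s[8]='p' seen -> skip
Result: opqz


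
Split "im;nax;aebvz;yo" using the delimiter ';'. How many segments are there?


Input string: 'im;nax;aebvz;yo'
Delimiter: ';'
Split result: 'im', 'nax', 'aebvz', 'yo'
Number of parts: 4


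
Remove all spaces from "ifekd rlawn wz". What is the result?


Input string: 'ifekd rlawn wz'
Operation: remove all spaces
Words: 'ifekd', 'rlawn', 'wz'
Join without spaces: ifekdrlawnwz


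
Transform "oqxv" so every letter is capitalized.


Input string: 'oqxv'
Operation: convert each letter to uppercase
Mapping: 'o'->'O', 'q'->'Q', 'x'->'X', 'v'->'V'
Result: OQXV


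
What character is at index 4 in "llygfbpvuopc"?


Input string: 'llygfbpvuopc'
Operation: get character at index 4
Index mapping: s[0]='l', s[1]='l', s[2]='y', s[3]='g', s[4]='f'
Result: 'f'


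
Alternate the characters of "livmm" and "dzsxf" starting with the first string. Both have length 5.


String 1: 'livmm'
String 2: 'dzsxf'
Operation: alternate characters
Pairs: 'l'+'d', 'i'+'z', 'v'+'s', 'm'+'x', 'm'+'f'
Result: ldizvsmxmf


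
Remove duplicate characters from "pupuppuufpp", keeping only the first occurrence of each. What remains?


Input: 'pupuppuufpp'
Operation: keep first occurrence of each character
Scan: s[0]='p' new -> keep; s[1]='u' new -> keep; s[2]='p' seen -> skip; s[3]='u' seen -> skip; s[4]='p' seen -> skip; s[5]='p' seen -> skip; s[6]='u' seen -> skip; s[7]='u' seen -> skip; s[8]='f' new -> keep; s[9]='p' seen -> skip; s[10]='p' seen -> skip
Result: puf


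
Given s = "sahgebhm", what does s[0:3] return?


Input string: 'sahgebhm'
Operation: slice [0:3]
Extract characters: s[0]='s', s[1]='a', s[2]='h'
Result: sah


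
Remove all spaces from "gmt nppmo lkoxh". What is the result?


Input string: 'gmt nppmo lkoxh'
Operation: remove all spaces
Words: 'gmt', 'nppmo', 'lkoxh'
Join without spaces: gmtnppmolkoxh


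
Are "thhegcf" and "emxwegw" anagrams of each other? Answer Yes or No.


String 1: 'thhegcf' -> sorted: 'cefghht'
String 2: 'emxwegw' -> sorted: 'eegmwwx'
Compare sorted forms: 'cefghht' != 'eegmwwx'
Anagram: No


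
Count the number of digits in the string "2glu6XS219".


Input string: '2glu6XS219'
Operation: count digit characters (0-9)
Scan: '2'(digit), 'g', 'l', 'u', '6'(digit), 'X', 'S', '2'(digit), '1'(digit), '9'(digit)
Digits found: 5
Result: 5


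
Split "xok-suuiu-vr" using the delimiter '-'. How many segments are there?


Input string: 'xok-suuiu-vr'
Delimiter: '-'
Split result: 'xok', 'suuiu', 'vr'
Number of parts: 3


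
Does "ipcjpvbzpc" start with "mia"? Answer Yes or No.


Input string: 'ipcjpvbzpc'
Prefix to check: 'mia'
First 3 characters of input: 'ipc'
Match: False
Result: No


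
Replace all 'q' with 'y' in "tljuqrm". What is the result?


Input string: 'tljuqrm'
Operation: replace 'q' with 'y'
Positions of 'q': 4
After replacement: tljuyrm


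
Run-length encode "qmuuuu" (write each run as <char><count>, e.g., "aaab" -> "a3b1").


Input: 'qmuuuu'
Operation: identify consecutive runs
Runs: 'q' -> q1, 'm' -> m1, 'uuuu' -> u4
Encoded: q1m1u4


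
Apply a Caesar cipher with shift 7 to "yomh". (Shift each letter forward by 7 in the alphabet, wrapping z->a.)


Input: 'yomh', shift = 7
Operation: for each letter, (position + 7) mod 26
Mapping: 'y'(24+7=31, 31 mod 26=5)->'f', 'o'(14+7=21)->'v', 'm'(12+7=19)->'t', 'h'(7+7=14)->'o'
Result: fvto


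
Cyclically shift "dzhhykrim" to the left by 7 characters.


Input: 'dzhhykrim', shift = 7
Operation: split at index 7 and swap parts
Front part s[0:7] = 'dzhhykr'
Back part s[7:] = 'im'
Rotated = back + front = 'im' + 'dzhhykr'
Result: imdzhhykr


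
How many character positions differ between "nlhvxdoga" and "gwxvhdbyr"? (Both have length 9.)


String 1: 'nlhvxdoga'
String 2: 'gwxvhdbyr'
Compare each position: pos 0: 'n'!='g', pos 1: 'l'!='w', pos 2: 'h'!='x', pos 3: 'v'=='v', pos 4: 'x'!='h', pos 5: 'd'=='d', pos 6: 'o'!='b', pos 7: 'g'!='y', pos 8: 'a'!='r'
Differing positions: 7
Hamming distance: 7


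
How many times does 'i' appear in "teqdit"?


Input string: 'teqdit'
Target character: 'i'
Scan each position: s[4]='i'
Matches found at indices: 4
Total: 1


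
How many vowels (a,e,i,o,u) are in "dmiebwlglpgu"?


Input string: 'dmiebwlglpgu'
Operation: count vowels (a, e, i, o, u)
Scan: s[0]='d', s[1]='m', s[2]='i' (vowel), s[3]='e' (vowel), s[4]='b', s[5]='w', s[6]='l', s[7]='g', s[8]='l', s[9]='p', s[10]='g', s[11]='u' (vowel)
Vowels found: 3
Result: 3


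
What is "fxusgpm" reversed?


Input string: 'fxusgpm'
Operation: reverse character order
Original order: 'f' -> 'x' -> 'u' -> 's' -> 'g' -> 'p' -> 'm'
Reversed order: 'm' -> 'p' -> 'g' -> 's' -> 'u' -> 'x' -> 'f'
Result: mpgsuxf


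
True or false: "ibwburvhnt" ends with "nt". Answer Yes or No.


Input string: 'ibwburvhnt'
Suffix to check: 'nt'
Last 2 characters of input: 'nt'
Match: True
Result: Yes


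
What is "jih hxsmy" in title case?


Input string: 'jih hxsmy'
Operation: capitalize first letter of each word
Word transformations: 'jih'->'Jih', 'hxsmy'->'Hxsmy'
Result: Jih Hxsmy


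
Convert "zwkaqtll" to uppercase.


Input string: 'zwkaqtll'
Operation: convert each letter to uppercase
Mapping: 'z'->'Z', 'w'->'W', 'k'->'K', 'a'->'A', 'q'->'Q', 't'->'T', 'l'->'L', 'l'->'L'
Result: ZWKAQTLL


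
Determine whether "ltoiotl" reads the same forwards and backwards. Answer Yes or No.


Input string: 'ltoiotl'
Reversed: 'ltoiotl'
Compare pairs: s[0]='l' vs s[6]='l' (match), s[1]='t' vs s[5]='t' (match), s[2]='o' vs s[4]='o' (match)
Palindrome: Yes


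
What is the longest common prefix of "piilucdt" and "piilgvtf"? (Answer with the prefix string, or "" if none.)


String 1: 'piilucdt'
String 2: 'piilgvtf'
Compare position by position:
pos 0: 'p' vs 'p' match
pos 1: 'i' vs 'i' match
pos 2: 'i' vs 'i' match
pos 3: 'l' vs 'l' match
pos 4: 'u' vs 'g' differ -> stop
Longest common prefix: "piil" (length 4)


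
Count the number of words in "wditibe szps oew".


Input string: 'wditibe szps oew'
Operation: split by spaces
Words found: 'wditibe', 'szps', 'oew'
Word count: 3


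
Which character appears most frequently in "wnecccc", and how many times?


Input: 'wnecccc'
Operation: tally each character
Counts: 'c':4, 'e':1, 'n':1, 'w':1
Maximum: 'c' appears 4 times


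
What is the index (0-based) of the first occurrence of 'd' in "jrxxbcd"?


Input string: 'jrxxbcd'
Target: 'd'
Scanning left to right: s[0]='j', s[1]='r', s[2]='x', s[3]='x', s[4]='b', s[5]='c', s[6]='d'
First match at index: 6


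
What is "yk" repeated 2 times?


Input string: 'yk'
Operation: repeat 2 times
Concatenation: 'yk' + 'yk'
Result: ykyk


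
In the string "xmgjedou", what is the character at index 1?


Input string: 'xmgjedou'
Operation: get character at index 1
Index mapping: s[0]='x', s[1]='m'
Result: 'm'


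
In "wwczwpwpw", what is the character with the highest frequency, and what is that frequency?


Input: 'wwczwpwpw'
Operation: tally each character
Counts: 'c':1, 'p':2, 'w':5, 'z':1
Maximum: 'w' appears 5 times


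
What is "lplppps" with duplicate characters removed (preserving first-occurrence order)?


Input: 'lplppps'
Operation: keep first occurrence of each character
Scan: s[0]='l' new -> keep; s[1]='p' new -> keep; s[2]='l' seen -> skip; s[3]='p' seen -> skip; s[4]='p' seen -> skip; s[5]='p' seen -> skip; s[6]='s' new -> keep
Result: lps


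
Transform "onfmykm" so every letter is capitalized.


Input string: 'onfmykm'
Operation: convert each letter to uppercase
Mapping: 'o'->'O', 'n'->'N', 'f'->'F', 'm'->'M', 'y'->'Y', 'k'->'K', 'm'->'M'
Result: ONFMYKM


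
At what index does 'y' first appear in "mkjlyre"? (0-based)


Input string: 'mkjlyre'
Target: 'y'
Scanning left to right: s[0]='m', s[1]='k', s[2]='j', s[3]='l', s[4]='y'
First match at index: 4


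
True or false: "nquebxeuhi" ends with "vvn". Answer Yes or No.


Input string: 'nquebxeuhi'
Suffix to check: 'vvn'
Last 3 characters of input: 'uhi'
Match: False
Result: No


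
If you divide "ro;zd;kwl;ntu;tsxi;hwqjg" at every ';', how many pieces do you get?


Input string: 'ro;zd;kwl;ntu;tsxi;hwqjg'
Delimiter: ';'
Split result: 'ro', 'zd', 'kwl', 'ntu', 'tsxi', 'hwqjg'
Number of parts: 6


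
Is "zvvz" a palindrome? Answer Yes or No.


Input string: 'zvvz'
Reversed: 'zvvz'
Compare pairs: s[0]='z' vs s[3]='z' (match), s[1]='v' vs s[2]='v' (match)
Palindrome: Yes


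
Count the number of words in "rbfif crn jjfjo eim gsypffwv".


Input string: 'rbfif crn jjfjo eim gsypffwv'
Operation: split by spaces
Words found: 'rbfif', 'crn', 'jjfjo', 'eim', 'gsypffwv'
Word count: 5


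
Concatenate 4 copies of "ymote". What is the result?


Input string: 'ymote'
Operation: repeat 4 times
Concatenation: 'ymote' + 'ymote' + 'ymote' + 'ymote'
Result: ymoteymoteymoteymote


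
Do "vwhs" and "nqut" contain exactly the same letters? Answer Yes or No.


String 1: 'vwhs' -> sorted: 'hsvw'
String 2: 'nqut' -> sorted: 'nqtu'
Compare sorted forms: 'hsvw' != 'nqtu'
Anagram: No


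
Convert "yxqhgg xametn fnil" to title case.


Input string: 'yxqhgg xametn fnil'
Operation: capitalize first letter of each word
Word transformations: 'yxqhgg'->'Yxqhgg', 'xametn'->'Xametn', 'fnil'->'Fnil'
Result: Yxqhgg Xametn Fnil


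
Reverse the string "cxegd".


Input string: 'cxegd'
Operation: reverse character order
Original order: 'c' -> 'x' -> 'e' -> 'g' -> 'd'
Reversed order: 'd' -> 'g' -> 'e' -> 'x' -> 'c'
Result: dgexc


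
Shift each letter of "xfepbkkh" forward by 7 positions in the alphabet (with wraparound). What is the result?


Input: 'xfepbkkh', shift = 7
Operation: for each letter, (position + 7) mod 26
Mapping: 'x'(23+7=30, 30 mod 26=4)->'e', 'f'(5+7=12)->'m', 'e'(4+7=11)->'l', 'p'(15+7=22)->'w', 'b'(1+7=8)->'i', 'k'(10+7=17)->'r', 'k'(10+7=17)->'r', 'h'(7+7=14)->'o'
Result: emlwirro


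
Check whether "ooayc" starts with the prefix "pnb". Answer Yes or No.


Input string: 'ooayc'
Prefix to check: 'pnb'
First 3 characters of input: 'ooa'
Match: False
Result: No


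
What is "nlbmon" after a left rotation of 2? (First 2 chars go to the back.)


Input: 'nlbmon', shift = 2
Operation: split at index 2 and swap parts
Front part s[0:2] = 'nl'
Back part s[2:] = 'bmon'
Rotated = back + front = 'bmon' + 'nl'
Result: bmonnl


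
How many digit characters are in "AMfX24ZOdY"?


Input string: 'AMfX24ZOdY'
Operation: count digit characters (0-9)
Scan: 'A', 'M', 'f', 'X', '2'(digit), '4'(digit), 'Z', 'O', 'd', 'Y'
Digits found: 2
Result: 2


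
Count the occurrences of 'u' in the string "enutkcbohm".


Input string: 'enutkcbohm'
Target character: 'u'
Scan each position: s[2]='u'
Matches found at indices: 2
Total: 1


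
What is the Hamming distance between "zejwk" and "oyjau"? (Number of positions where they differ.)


String 1: 'zejwk'
String 2: 'oyjau'
Compare each position: pos 0: 'z'!='o', pos 1: 'e'!='y', pos 2: 'j'=='j', pos 3: 'w'!='a', pos 4: 'k'!='u'
Differing positions: 4
Hamming distance: 4


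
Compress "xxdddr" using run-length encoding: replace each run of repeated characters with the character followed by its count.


Input: 'xxdddr'
Operation: identify consecutive runs
Runs: 'xx' -> x2, 'ddd' -> d3, 'r' -> r1
Encoded: x2d3r1


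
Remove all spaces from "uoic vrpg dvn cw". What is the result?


Input string: 'uoic vrpg dvn cw'
Operation: remove all spaces
Words: 'uoic', 'vrpg', 'dvn', 'cw'
Join without spaces: uoicvrpgdvncw


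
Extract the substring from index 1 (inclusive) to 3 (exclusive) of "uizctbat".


Input string: 'uizctbat'
Operation: slice [1:3]
Extract characters: s[1]='i', s[2]='z'
Result: iz


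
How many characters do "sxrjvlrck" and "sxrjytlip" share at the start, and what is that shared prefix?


String 1: 'sxrjvlrck'
String 2: 'sxrjytlip'
Compare position by position:
pos 0: 's' vs 's' match
pos 1: 'x' vs 'x' match
pos 2: 'r' vs 'r' match
pos 3: 'j' vs 'j' match
pos 4: 'v' vs 'y' differ -> stop
Longest common prefix: "sxrj" (length 4)


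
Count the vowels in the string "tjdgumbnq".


Input string: 'tjdgumbnq'
Operation: count vowels (a, e, i, o, u)
Scan: s[0]='t', s[1]='j', s[2]='d', s[3]='g', s[4]='u' (vowel), s[5]='m', s[6]='b', s[7]='n', s[8]='q'
Vowels found: 1
Result: 1


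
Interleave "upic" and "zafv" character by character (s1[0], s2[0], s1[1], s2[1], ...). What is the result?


String 1: 'upic'
String 2: 'zafv'
Operation: alternate characters
Pairs: 'u'+'z', 'p'+'a', 'i'+'f', 'c'+'v'
Result: uzpaifcv


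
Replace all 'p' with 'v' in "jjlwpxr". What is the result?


Input string: 'jjlwpxr'
Operation: replace 'p' with 'v'
Positions of 'p': 4
After replacement: jjlwvxr


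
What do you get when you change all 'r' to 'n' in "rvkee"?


Input string: 'rvkee'
Operation: replace 'r' with 'n'
Positions of 'r': 0
After replacement: nvkee


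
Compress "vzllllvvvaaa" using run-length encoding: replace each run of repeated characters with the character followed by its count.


Input: 'vzllllvvvaaa'
Operation: identify consecutive runs
Runs: 'v' -> v1, 'z' -> z1, 'llll' -> l4, 'vvv' -> v3, 'aaa' -> a3
Encoded: v1z1l4v3a3


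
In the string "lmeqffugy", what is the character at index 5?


Input string: 'lmeqffugy'
Operation: get character at index 5
Index mapping: s[0]='l', s[1]='m', s[2]='e', s[3]='q', s[4]='f', s[5]='f'
Result: 'f'


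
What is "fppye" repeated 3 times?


Input string: 'fppye'
Operation: repeat 3 times
Concatenation: 'fppye' + 'fppye' + 'fppye'
Result: fppyefppyefppye


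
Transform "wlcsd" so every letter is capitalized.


Input string: 'wlcsd'
Operation: convert each letter to uppercase
Mapping: 'w'->'W', 'l'->'L', 'c'->'C', 's'->'S', 'd'->'D'
Result: WLCSD


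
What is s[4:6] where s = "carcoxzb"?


Input string: 'carcoxzb'
Operation: slice [4:6]
Extract characters: s[4]='o', s[5]='x'
Result: ox


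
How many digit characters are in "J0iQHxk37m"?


Input string: 'J0iQHxk37m'
Operation: count digit characters (0-9)
Scan: 'J', '0'(digit), 'i', 'Q', 'H', 'x', 'k', '3'(digit), '7'(digit), 'm'
Digits found: 3
Result: 3


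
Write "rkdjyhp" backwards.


Input string: 'rkdjyhp'
Operation: reverse character order
Original order: 'r' -> 'k' -> 'd' -> 'j' -> 'y' -> 'h' -> 'p'
Reversed order: 'p' -> 'h' -> 'y' -> 'j' -> 'd' -> 'k' -> 'r'
Result: phyjdkr


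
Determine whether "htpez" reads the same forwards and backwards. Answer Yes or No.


Input string: 'htpez'
Reversed: 'zepth'
Compare pairs: s[0]='h' vs s[4]='z' (mismatch), s[1]='t' vs s[3]='e' (mismatch)
Palindrome: No


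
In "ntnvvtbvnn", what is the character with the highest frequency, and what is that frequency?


Input: 'ntnvvtbvnn'
Operation: tally each character
Counts: 'b':1, 'n':4, 't':2, 'v':3
Maximum: 'n' appears 4 times


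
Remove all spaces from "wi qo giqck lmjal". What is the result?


Input string: 'wi qo giqck lmjal'
Operation: remove all spaces
Words: 'wi', 'qo', 'giqck', 'lmjal'
Join without spaces: wiqogiqcklmjal


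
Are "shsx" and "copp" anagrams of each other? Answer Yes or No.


String 1: 'shsx' -> sorted: 'hssx'
String 2: 'copp' -> sorted: 'copp'
Compare sorted forms: 'hssx' != 'copp'
Anagram: No


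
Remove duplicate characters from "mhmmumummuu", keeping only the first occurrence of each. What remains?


Input: 'mhmmumummuu'
Operation: keep first occurrence of each character
Scan: s[0]='m' new -> keep; s[1]='h' new -> keep; s[2]='m' seen -> skip; s[3]='m' seen -> skip; s[4]='u' new -> keep; s[5]='m' seen -> skip; s[6]='u' seen -> skip; s[7]='m' seen -> skip; s[8]='m' seen -> skip; s[9]='u' seen -> skip; s[10]='u' seen -> skip
Result: mhu


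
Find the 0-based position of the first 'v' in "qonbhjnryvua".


Input string: 'qonbhjnryvua'
Target: 'v'
Scanning left to right: s[0]='q', s[1]='o', s[2]='n', s[3]='b', s[4]='h', s[5]='j', s[6]='n', s[7]='r', s[8]='y', s[9]='v'
First match at index: 9


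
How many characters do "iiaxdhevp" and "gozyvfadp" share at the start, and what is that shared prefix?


String 1: 'iiaxdhevp'
String 2: 'gozyvfadp'
Compare position by position:
pos 0: 'i' vs 'g' differ -> stop
Longest common prefix: "" (length 0)


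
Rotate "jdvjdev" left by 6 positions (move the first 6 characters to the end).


Input: 'jdvjdev', shift = 6
Operation: split at index 6 and swap parts
Front part s[0:6] = 'jdvjde'
Back part s[6:] = 'v'
Rotated = back + front = 'v' + 'jdvjde'
Result: vjdvjde


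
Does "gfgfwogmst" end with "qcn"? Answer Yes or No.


Input string: 'gfgfwogmst'
Suffix to check: 'qcn'
Last 3 characters of input: 'mst'
Match: False
Result: No


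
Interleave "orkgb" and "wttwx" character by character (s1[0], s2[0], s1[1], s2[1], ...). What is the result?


String 1: 'orkgb'
String 2: 'wttwx'
Operation: alternate characters
Pairs: 'o'+'w', 'r'+'t', 'k'+'t', 'g'+'w', 'b'+'x'
Result: owrtktgwbx


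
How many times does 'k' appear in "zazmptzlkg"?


Input string: 'zazmptzlkg'
Target character: 'k'
Scan each position: s[8]='k'
Matches found at indices: 8
Total: 1


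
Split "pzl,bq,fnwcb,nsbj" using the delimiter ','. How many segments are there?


Input string: 'pzl,bq,fnwcb,nsbj'
Delimiter: ','
Split result: 'pzl', 'bq', 'fnwcb', 'nsbj'
Number of parts: 4


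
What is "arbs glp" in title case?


Input string: 'arbs glp'
Operation: capitalize first letter of each word
Word transformations: 'arbs'->'Arbs', 'glp'->'Glp'
Result: Arbs Glp


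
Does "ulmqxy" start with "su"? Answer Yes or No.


Input string: 'ulmqxy'
Prefix to check: 'su'
First 2 characters of input: 'ul'
Match: False
Result: No


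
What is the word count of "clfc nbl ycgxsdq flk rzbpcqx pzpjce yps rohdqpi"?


Input string: 'clfc nbl ycgxsdq flk rzbpcqx pzpjce yps rohdqpi'
Operation: split by spaces
Words found: 'clfc', 'nbl', 'ycgxsdq', 'flk', 'rzbpcqx', 'pzpjce', 'yps', 'rohdqpi'
Word count: 8


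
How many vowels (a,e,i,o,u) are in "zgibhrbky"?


Input string: 'zgibhrbky'
Operation: count vowels (a, e, i, o, u)
Scan: s[0]='z', s[1]='g', s[2]='i' (vowel), s[3]='b', s[4]='h', s[5]='r', s[6]='b', s[7]='k', s[8]='y'
Vowels found: 1
Result: 1


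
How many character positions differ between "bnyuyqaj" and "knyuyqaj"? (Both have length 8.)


String 1: 'bnyuyqaj'
String 2: 'knyuyqaj'
Compare each position: pos 0: 'b'!='k', pos 1: 'n'=='n', pos 2: 'y'=='y', pos 3: 'u'=='u', pos 4: 'y'=='y', pos 5: 'q'=='q', pos 6: 'a'=='a', pos 7: 'j'=='j'
Differing positions: 1
Hamming distance: 1


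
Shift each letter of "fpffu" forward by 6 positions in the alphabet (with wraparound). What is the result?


Input: 'fpffu', shift = 6
Operation: for each letter, (position + 6) mod 26
Mapping: 'f'(5+6=11)->'l', 'p'(15+6=21)->'v', 'f'(5+6=11)->'l', 'f'(5+6=11)->'l', 'u'(20+6=26, 26 mod 26=0)->'a'
Result: lvlla


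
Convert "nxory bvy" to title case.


Input string: 'nxory bvy'
Operation: capitalize first letter of each word
Word transformations: 'nxory'->'Nxory', 'bvy'->'Bvy'
Result: Nxory Bvy


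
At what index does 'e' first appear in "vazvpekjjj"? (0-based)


Input string: 'vazvpekjjj'
Target: 'e'
Scanning left to right: s[0]='v', s[1]='a', s[2]='z', s[3]='v', s[4]='p', s[5]='e'
First match at index: 5


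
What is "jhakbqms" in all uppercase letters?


Input string: 'jhakbqms'
Operation: convert each letter to uppercase
Mapping: 'j'->'J', 'h'->'H', 'a'->'A', 'k'->'K', 'b'->'B', 'q'->'Q', 'm'->'M', 's'->'S'
Result: JHAKBQMS


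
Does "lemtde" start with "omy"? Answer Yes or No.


Input string: 'lemtde'
Prefix to check: 'omy'
First 3 characters of input: 'lem'
Match: False
Result: No


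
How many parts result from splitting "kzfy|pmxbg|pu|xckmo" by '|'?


Input string: 'kzfy|pmxbg|pu|xckmo'
Delimiter: '|'
Split result: 'kzfy', 'pmxbg', 'pu', 'xckmo'
Number of parts: 4


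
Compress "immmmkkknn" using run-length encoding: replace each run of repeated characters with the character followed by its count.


Input: 'immmmkkknn'
Operation: identify consecutive runs
Runs: 'i' -> i1, 'mmmm' -> m4, 'kkk' -> k3, 'nn' -> n2
Encoded: i1m4k3n2


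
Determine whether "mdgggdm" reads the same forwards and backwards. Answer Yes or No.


Input string: 'mdgggdm'
Reversed: 'mdgggdm'
Compare pairs: s[0]='m' vs s[6]='m' (match), s[1]='d' vs s[5]='d' (match), s[2]='g' vs s[4]='g' (match)
Palindrome: Yes


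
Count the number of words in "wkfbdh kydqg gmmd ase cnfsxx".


Input string: 'wkfbdh kydqg gmmd ase cnfsxx'
Operation: split by spaces
Words found: 'wkfbdh', 'kydqg', 'gmmd', 'ase', 'cnfsxx'
Word count: 5


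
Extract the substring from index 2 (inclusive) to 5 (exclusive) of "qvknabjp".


Input string: 'qvknabjp'
Operation: slice [2:5]
Extract characters: s[2]='k', s[3]='n', s[4]='a'
Result: kna


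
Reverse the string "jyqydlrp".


Input string: 'jyqydlrp'
Operation: reverse character order
Original order: 'j' -> 'y' -> 'q' -> 'y' -> 'd' -> 'l' -> 'r' -> 'p'
Reversed order: 'p' -> 'r' -> 'l' -> 'd' -> 'y' -> 'q' -> 'y' -> 'j'
Result: prldyqyj


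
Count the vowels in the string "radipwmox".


Input string: 'radipwmox'
Operation: count vowels (a, e, i, o, u)
Scan: s[0]='r', s[1]='a' (vowel), s[2]='d', s[3]='i' (vowel), s[4]='p', s[5]='w', s[6]='m', s[7]='o' (vowel), s[8]='x'
Vowels found: 3
Result: 3


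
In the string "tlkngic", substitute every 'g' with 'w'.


Input string: 'tlkngic'
Operation: replace 'g' with 'w'
Positions of 'g': 4
After replacement: tlknwic


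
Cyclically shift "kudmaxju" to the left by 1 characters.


Input: 'kudmaxju', shift = 1
Operation: split at index 1 and swap parts
Front part s[0:1] = 'k'
Back part s[1:] = 'udmaxju'
Rotated = back + front = 'udmaxju' + 'k'
Result: udmaxjuk


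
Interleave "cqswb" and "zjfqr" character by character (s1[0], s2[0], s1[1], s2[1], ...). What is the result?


String 1: 'cqswb'
String 2: 'zjfqr'
Operation: alternate characters
Pairs: 'c'+'z', 'q'+'j', 's'+'f', 'w'+'q', 'b'+'r'
Result: czqjsfwqbr


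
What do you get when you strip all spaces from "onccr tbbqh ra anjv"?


Input string: 'onccr tbbqh ra anjv'
Operation: remove all spaces
Words: 'onccr', 'tbbqh', 'ra', 'anjv'
Join without spaces: onccrtbbqhraanjv


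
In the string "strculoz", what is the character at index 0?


Input string: 'strculoz'
Operation: get character at index 0
Index mapping: s[0]='s'
Result: 's'


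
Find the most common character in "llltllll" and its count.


Input: 'llltllll'
Operation: tally each character
Counts: 'l':7, 't':1
Maximum: 'l' appears 7 times


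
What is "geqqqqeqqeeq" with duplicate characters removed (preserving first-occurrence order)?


Input: 'geqqqqeqqeeq'
Operation: keep first occurrence of each character
Scan: s[0]='g' new -> keep; s[1]='e' new -> keep; s[2]='q' new -> keep; s[3]='q' seen -> skip; s[4]='q' seen -> skip; s[5]='q' seen -> skip; s[6]='e' seen -> skip; s[7]='q' seen -> skip; s[8]='q' seen -> skip; s[9]='e' seen -> skip; s[10]='e' seen -> skip; s[11]='q' seen -> skip
Result: geq


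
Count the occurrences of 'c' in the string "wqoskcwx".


Input string: 'wqoskcwx'
Target character: 'c'
Scan each position: s[5]='c'
Matches found at indices: 5
Total: 1


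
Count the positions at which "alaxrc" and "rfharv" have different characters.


String 1: 'alaxrc'
String 2: 'rfharv'
Compare each position: pos 0: 'a'!='r', pos 1: 'l'!='f', pos 2: 'a'!='h', pos 3: 'x'!='a', pos 4: 'r'=='r', pos 5: 'c'!='v'
Differing positions: 5
Hamming distance: 5


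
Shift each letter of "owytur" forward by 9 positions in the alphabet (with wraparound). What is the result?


Input: 'owytur', shift = 9
Operation: for each letter, (position + 9) mod 26
Mapping: 'o'(14+9=23)->'x', 'w'(22+9=31, 31 mod 26=5)->'f', 'y'(24+9=33, 33 mod 26=7)->'h', 't'(19+9=28, 28 mod 26=2)->'c', 'u'(20+9=29, 29 mod 26=3)->'d', 'r'(17+9=26, 26 mod 26=0)->'a'
Result: xfhcda
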